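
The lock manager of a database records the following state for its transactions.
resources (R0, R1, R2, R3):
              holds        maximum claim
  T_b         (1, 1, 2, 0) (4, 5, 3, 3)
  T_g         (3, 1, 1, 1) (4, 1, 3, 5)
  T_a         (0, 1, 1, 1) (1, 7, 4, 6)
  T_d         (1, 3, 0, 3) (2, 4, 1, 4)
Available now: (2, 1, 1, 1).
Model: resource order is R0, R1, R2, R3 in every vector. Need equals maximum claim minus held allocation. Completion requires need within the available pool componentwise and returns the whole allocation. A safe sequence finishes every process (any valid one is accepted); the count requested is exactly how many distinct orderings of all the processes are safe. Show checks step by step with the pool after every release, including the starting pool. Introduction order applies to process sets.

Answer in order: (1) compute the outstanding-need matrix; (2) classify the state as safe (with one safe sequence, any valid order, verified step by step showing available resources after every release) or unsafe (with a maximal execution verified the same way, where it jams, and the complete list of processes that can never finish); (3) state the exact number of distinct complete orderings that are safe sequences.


(1) Outstanding need per process (order R0, R1, R2, R3):
  T_b: (3, 4, 1, 3)
  T_g: (1, 0, 2, 4)
  T_a: (1, 6, 3, 5)
  T_d: (1, 1, 1, 1)
(2) SAFE. One safe sequence: T_d, T_b, T_g, T_a.
Key observation: the order's first zero-slack moment is T_d ((1, 1, 1, 1) needed, (2, 1, 1, 1) free — a requested resource with nothing to spare).
Step-by-step check:
  pool = (2, 1, 1, 1)
  T_d: need (1, 1, 1, 1) fits (2, 1, 1, 1); releases (1, 3, 0, 3), pool now (3, 4, 1, 4)
  T_b: need (3, 4, 1, 3) fits (3, 4, 1, 4); releases (1, 1, 2, 0), pool now (4, 5, 3, 4)
  T_g: need (1, 0, 2, 4) fits (4, 5, 3, 4); releases (3, 1, 1, 1), pool now (7, 6, 4, 5)
  T_a: need (1, 6, 3, 5) fits (7, 6, 4, 5); releases (0, 1, 1, 1), pool now (7, 7, 5, 6)
(3) Precisely 1 of the possible complete orderings is a safe sequence.


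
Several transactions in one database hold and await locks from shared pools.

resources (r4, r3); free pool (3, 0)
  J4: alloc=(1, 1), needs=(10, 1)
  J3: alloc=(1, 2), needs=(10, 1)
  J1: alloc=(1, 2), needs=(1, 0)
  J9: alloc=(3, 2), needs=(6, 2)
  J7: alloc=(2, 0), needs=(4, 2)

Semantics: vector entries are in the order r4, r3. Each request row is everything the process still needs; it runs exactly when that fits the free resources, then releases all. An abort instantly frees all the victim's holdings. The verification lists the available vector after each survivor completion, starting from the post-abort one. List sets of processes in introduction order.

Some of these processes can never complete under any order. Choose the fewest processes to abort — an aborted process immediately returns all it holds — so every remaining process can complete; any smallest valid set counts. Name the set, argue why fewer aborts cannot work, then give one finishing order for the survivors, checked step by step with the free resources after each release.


Minimum abort set: J3.
Key observation: J4 had no path to completion before; after the abort of J3 ((1, 2) returned), step 4 is where it fits.
Minimality: the empty abort set fails — the state is deadlocked as it stands.
One survivor order: J7, J1, J9, J4. Step-by-step check (post-abort pool first):
  pool = (4, 2)
  J7: need (4, 2) fits (4, 2); releases (2, 0), pool now (6, 2)
  J1: need (1, 0) fits (6, 2); releases (1, 2), pool now (7, 4)
  J9: need (6, 2) fits (7, 4); releases (3, 2), pool now (10, 6)
  J4: need (10, 1) fits (10, 6); releases (1, 1), pool now (11, 7)


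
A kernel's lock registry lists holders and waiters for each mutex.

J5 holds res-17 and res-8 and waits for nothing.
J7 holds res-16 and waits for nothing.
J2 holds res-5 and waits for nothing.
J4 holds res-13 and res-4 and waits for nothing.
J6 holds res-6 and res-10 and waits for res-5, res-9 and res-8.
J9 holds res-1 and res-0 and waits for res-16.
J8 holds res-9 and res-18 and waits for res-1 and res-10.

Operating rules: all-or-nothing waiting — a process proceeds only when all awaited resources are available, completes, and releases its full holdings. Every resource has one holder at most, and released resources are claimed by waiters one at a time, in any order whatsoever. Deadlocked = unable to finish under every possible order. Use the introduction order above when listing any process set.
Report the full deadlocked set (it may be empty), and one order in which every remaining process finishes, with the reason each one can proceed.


Deadlocked: J6 and J8.
Key observation: the cycle J6 -> J8 -> J6 can never break — each member waits on the next; no other process is dragged down with it.
The rest can finish in the order J2, J4, J7, J5, J9.
Step-by-step check:
  J2: no waits; runs immediately, freeing res-5
  J4: no waits; runs immediately, freeing res-13 and res-4
  J7: no waits; runs immediately, freeing res-16
  J5: no waits; runs immediately, freeing res-17 and res-8
  J9: everything it awaited (res-16) is free; runs, freeing res-1 and res-0


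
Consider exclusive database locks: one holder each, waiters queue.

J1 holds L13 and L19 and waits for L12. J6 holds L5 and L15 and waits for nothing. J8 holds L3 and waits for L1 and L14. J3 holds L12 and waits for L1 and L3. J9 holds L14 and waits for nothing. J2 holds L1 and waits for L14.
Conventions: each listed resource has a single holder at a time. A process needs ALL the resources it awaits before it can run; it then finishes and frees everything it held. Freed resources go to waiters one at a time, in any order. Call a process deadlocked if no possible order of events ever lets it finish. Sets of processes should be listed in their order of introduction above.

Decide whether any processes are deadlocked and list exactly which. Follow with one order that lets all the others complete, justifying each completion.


Nothing here is deadlocked.
Key observation: every chain of waits terminates; starting from the processes that wait on nothing, all the rest unlock in turn.
The rest can finish in the order J6, J9, J2, J8, J3, J1.
Step-by-step check:
  J6 waits on nothing -> runs at once and releases L5 and L15
  J9 waits on nothing -> runs at once and releases L14
  J2 waits on L14 — all released -> runs and releases L1
  J8 waits on L1 and L14 — all released -> runs and releases L3
  J3 waits on L1 and L3 — all released -> runs and releases L12
  J1 waits on L12 — all released -> runs and releases L13 and L19


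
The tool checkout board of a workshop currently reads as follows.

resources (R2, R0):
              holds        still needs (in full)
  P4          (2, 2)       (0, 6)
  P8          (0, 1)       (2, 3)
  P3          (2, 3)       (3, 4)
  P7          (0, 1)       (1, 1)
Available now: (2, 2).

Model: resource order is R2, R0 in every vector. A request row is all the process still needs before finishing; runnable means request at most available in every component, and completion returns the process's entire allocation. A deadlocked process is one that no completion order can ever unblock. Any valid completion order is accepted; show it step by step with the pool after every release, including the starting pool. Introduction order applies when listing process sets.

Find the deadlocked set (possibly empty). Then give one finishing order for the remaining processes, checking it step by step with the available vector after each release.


The deadlocked set is P4 and P3.
Key observation: after P7, P8 the pool peaks at (2, 4), and each blocked process is short somewhere: P4 on R0; P3 on R2.
A valid finishing order for the others: P7, P8. Check, step by step:
  pool = (2, 2)
  run P7 (needs (1, 1), free (2, 2)); after release of (0, 1) the pool is (2, 3)
  run P8 (needs (2, 3), free (2, 3)); after release of (0, 1) the pool is (2, 4)
The blocked processes can never fit:
  blocked: P4 wants (0, 6), pool (2, 4) — not enough R0
  blocked: P3 wants (3, 4), pool (2, 4) — not enough R2


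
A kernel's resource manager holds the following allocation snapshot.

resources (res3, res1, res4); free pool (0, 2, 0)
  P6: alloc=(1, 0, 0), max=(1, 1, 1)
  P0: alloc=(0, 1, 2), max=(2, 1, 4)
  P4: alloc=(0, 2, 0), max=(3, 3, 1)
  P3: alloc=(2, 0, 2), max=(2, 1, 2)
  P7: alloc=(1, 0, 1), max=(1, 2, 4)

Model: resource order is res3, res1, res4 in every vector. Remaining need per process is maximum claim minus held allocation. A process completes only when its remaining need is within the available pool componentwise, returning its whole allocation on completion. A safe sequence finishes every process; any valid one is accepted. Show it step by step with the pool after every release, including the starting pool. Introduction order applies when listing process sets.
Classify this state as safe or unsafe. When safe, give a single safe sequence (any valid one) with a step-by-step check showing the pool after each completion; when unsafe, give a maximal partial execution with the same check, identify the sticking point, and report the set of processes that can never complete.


SAFE — a valid safe sequence is P3, P6, P0, P7, P4.
Key observation: the order's first zero-slack moment is P0 ((2, 0, 2) needed, (3, 2, 2) free — a requested resource with nothing to spare).
Step-by-step check:
  pool = (0, 2, 0)
  P3: need (0, 1, 0) fits (0, 2, 0); releases (2, 0, 2), pool now (2, 2, 2)
  P6: need (0, 1, 1) fits (2, 2, 2); releases (1, 0, 0), pool now (3, 2, 2)
  P0: need (2, 0, 2) fits (3, 2, 2); releases (0, 1, 2), pool now (3, 3, 4)
  P7: need (0, 2, 3) fits (3, 3, 4); releases (1, 0, 1), pool now (4, 3, 5)
  P4: need (3, 1, 1) fits (4, 3, 5); releases (0, 2, 0), pool now (4, 5, 5)


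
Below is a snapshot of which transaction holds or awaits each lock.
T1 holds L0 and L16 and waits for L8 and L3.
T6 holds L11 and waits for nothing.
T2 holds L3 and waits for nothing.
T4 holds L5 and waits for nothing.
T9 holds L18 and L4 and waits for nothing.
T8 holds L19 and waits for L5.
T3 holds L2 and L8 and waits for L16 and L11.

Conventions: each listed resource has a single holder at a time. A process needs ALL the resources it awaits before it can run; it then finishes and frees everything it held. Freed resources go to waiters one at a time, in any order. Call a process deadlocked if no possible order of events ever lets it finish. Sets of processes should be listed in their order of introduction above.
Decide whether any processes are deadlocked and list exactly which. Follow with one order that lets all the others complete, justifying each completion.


The deadlocked set is T1 and T3.
Key observation: the cycle T1 -> T3 -> T1 can never break — each member waits on the next; no other process is dragged down with it.
A valid finishing order for the others: T2, T9, T4, T6, T8.
Walking it through:
  run T2 (it waits on nothing); releases L3
  run T9 (it waits on nothing); releases L18 and L4
  run T4 (it waits on nothing); releases L5
  run T6 (it waits on nothing); releases L11
  run T8 (all its waits — L5 — are resolved); releases L19


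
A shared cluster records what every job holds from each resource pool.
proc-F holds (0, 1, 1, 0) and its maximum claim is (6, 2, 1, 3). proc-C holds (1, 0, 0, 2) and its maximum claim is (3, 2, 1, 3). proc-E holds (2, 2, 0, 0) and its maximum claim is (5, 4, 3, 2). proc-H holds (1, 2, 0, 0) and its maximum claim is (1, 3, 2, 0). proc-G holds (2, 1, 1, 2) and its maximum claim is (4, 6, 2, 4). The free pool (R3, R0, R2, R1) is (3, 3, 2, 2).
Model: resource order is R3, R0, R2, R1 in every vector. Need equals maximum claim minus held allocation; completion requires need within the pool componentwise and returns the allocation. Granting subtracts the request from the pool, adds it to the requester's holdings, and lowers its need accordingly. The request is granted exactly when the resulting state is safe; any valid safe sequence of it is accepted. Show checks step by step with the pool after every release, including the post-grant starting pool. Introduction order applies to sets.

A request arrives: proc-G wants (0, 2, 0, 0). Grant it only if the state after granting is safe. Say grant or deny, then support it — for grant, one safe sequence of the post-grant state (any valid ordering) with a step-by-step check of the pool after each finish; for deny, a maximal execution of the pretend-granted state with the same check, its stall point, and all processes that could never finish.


GRANT. The post-grant state is safe; one safe sequence: proc-H, proc-G, proc-E, proc-F, proc-C.
Key observation: the grant leaves (3, 1, 2, 2) free — enough for proc-H, whose release restarts the cascade.
Step-by-step check of the post-grant state:
  pool = (3, 1, 2, 2)
  proc-H needs (0, 1, 2, 0) <= (3, 1, 2, 2) -> finishes; pool += (1, 2, 0, 0) = (4, 3, 2, 2)
  proc-G needs (2, 3, 1, 2) <= (4, 3, 2, 2) -> finishes; pool += (2, 3, 1, 2) = (6, 6, 3, 4)
  proc-E needs (3, 2, 3, 2) <= (6, 6, 3, 4) -> finishes; pool += (2, 2, 0, 0) = (8, 8, 3, 4)
  proc-F needs (6, 1, 0, 3) <= (8, 8, 3, 4) -> finishes; pool += (0, 1, 1, 0) = (8, 9, 4, 4)
  proc-C needs (2, 2, 1, 1) <= (8, 9, 4, 4) -> finishes; pool += (1, 0, 0, 2) = (9, 9, 4, 6)


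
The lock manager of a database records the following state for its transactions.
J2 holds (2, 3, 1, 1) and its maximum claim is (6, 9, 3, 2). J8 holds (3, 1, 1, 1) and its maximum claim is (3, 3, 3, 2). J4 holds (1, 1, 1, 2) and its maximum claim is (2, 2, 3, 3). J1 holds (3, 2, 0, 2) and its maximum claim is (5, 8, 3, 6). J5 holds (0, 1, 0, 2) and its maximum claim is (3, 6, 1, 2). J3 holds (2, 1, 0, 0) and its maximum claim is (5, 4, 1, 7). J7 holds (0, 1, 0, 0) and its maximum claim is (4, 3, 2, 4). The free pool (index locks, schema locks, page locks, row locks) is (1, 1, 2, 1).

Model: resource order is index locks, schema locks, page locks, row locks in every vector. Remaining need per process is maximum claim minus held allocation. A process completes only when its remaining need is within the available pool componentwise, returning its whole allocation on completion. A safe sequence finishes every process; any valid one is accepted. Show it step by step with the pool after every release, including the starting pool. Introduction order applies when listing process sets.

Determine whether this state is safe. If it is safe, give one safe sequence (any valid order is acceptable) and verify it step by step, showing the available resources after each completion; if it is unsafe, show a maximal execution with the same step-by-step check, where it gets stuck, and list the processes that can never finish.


The state is UNSAFE.
Key observation: after J4, J8, J7 the pool peaks at (5, 4, 4, 4), and each blocked process is short somewhere: J2 on schema locks; J1 on schema locks; J5 on schema locks; J3 on row locks.
The run J4, J8, J7 cannot be extended any further. Step-by-step check:
  pool = (1, 1, 2, 1)
  J4 needs (1, 1, 2, 1) <= (1, 1, 2, 1) -> finishes; pool += (1, 1, 1, 2) = (2, 2, 3, 3)
  J8 needs (0, 2, 2, 1) <= (2, 2, 3, 3) -> finishes; pool += (3, 1, 1, 1) = (5, 3, 4, 4)
  J7 needs (4, 2, 2, 4) <= (5, 3, 4, 4) -> finishes; pool += (0, 1, 0, 0) = (5, 4, 4, 4)
  J2 still needs (4, 6, 2, 1) but only (5, 4, 4, 4) is free — short on schema locks
  J1 still needs (2, 6, 3, 4) but only (5, 4, 4, 4) is free — short on schema locks
  J5 still needs (3, 5, 1, 0) but only (5, 4, 4, 4) is free — short on schema locks
  J3 still needs (3, 3, 1, 7) but only (5, 4, 4, 4) is free — short on row locks
Permanently blocked: J2, J1, J5 and J3.


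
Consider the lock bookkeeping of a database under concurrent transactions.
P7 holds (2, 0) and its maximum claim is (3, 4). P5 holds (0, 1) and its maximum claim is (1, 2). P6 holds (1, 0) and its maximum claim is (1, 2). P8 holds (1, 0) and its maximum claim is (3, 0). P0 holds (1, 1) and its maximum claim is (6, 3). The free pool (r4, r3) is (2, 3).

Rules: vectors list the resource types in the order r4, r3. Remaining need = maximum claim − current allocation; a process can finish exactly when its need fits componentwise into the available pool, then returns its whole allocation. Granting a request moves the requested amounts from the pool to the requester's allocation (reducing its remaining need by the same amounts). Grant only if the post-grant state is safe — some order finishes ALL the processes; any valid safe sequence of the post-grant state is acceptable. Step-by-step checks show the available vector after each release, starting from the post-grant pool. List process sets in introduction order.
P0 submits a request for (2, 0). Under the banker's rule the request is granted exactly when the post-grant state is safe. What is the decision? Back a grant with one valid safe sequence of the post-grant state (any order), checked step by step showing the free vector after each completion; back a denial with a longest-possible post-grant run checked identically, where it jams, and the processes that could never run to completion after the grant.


GRANT. The post-grant state is safe; one safe sequence: P6, P5, P7, P0, P8.
Key observation: the transfer keeps a workable pool ((0, 3)); P6 starts the safe sequence.
Step-by-step check of the post-grant state:
  pool = (0, 3)
  P6 needs (0, 2) <= (0, 3) -> finishes; pool += (1, 0) = (1, 3)
  P5 needs (1, 1) <= (1, 3) -> finishes; pool += (0, 1) = (1, 4)
  P7 needs (1, 4) <= (1, 4) -> finishes; pool += (2, 0) = (3, 4)
  P0 needs (3, 2) <= (3, 4) -> finishes; pool += (3, 1) = (6, 5)
  P8 needs (2, 0) <= (6, 5) -> finishes; pool += (1, 0) = (7, 5)


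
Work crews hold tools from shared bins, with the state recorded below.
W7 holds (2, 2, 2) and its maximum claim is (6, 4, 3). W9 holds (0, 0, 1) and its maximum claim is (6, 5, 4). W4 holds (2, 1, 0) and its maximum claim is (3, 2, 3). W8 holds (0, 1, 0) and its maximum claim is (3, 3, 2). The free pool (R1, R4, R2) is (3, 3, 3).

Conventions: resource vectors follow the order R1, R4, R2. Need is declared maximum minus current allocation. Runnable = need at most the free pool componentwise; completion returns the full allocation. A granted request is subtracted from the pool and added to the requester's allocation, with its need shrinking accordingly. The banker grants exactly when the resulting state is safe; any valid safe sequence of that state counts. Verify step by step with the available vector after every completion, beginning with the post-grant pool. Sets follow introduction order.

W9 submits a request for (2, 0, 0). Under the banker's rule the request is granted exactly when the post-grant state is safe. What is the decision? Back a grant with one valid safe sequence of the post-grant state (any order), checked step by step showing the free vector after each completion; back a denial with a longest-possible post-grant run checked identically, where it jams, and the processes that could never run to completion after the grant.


DENY. Granting would leave the state unsafe.
Key observation: W4, W8 can finish, but then (3, 5, 3) is all there is, and the blocked group's R1 demands exceed it.
Pretend the grant happened; the run W4, W8 goes as far as possible. Walking it through:
  pool = (1, 3, 3)
  W4: need (1, 1, 3) fits (1, 3, 3); releases (2, 1, 0), pool now (3, 4, 3)
  W8: need (3, 2, 2) fits (3, 4, 3); releases (0, 1, 0), pool now (3, 5, 3)
  W7 still needs (4, 2, 1) but only (3, 5, 3) is free — short on R1
  W9 still needs (4, 5, 3) but only (3, 5, 3) is free — short on R1
Post-grant, the permanently blocked set is W7 and W9.


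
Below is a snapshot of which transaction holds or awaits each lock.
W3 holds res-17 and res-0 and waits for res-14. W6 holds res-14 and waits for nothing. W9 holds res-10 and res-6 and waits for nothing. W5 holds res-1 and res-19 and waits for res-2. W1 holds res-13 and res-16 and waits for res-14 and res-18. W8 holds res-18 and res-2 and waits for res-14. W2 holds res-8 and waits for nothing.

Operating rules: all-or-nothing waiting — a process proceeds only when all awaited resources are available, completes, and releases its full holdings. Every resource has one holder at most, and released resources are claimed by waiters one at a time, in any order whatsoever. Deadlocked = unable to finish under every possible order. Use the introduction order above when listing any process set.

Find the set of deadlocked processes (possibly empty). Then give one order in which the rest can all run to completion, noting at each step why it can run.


No process is deadlocked.
Key observation: although several processes wait, no cycle exists — each chain bottoms out at a free runner.
The rest can finish in the order W2, W6, W8, W5, W3, W9, W1.
Check, step by step:
  run W2 (it waits on nothing); releases res-8
  run W6 (it waits on nothing); releases res-14
  W8: everything it awaited (res-14) is free; runs, freeing res-18 and res-2
  W5: everything it awaited (res-2) is free; runs, freeing res-1 and res-19
  W3: everything it awaited (res-14) is free; runs, freeing res-17 and res-0
  run W9 (it waits on nothing); releases res-10 and res-6
  W1: everything it awaited (res-14 and res-18) is free; runs, freeing res-13 and res-16


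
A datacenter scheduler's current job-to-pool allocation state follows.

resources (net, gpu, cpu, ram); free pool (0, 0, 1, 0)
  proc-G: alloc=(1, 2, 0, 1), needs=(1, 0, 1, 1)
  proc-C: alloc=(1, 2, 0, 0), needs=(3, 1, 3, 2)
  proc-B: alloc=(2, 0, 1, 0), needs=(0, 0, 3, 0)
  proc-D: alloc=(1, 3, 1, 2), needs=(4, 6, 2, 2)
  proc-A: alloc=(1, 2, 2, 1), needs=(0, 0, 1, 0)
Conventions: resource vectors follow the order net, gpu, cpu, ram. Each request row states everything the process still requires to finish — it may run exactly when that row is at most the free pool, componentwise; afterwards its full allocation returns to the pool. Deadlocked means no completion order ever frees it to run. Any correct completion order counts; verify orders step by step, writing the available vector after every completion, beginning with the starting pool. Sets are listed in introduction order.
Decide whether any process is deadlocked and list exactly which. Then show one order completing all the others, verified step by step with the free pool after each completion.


Nothing here is deadlocked.
Key observation: proc-A can run right away; the returned allocation unlocks the remaining processes in turn.
A valid finishing order for the others: proc-A, proc-B, proc-G, proc-C, proc-D. Verifying each step:
  pool = (0, 0, 1, 0)
  proc-A needs (0, 0, 1, 0) <= (0, 0, 1, 0) -> finishes; pool += (1, 2, 2, 1) = (1, 2, 3, 1)
  proc-B needs (0, 0, 3, 0) <= (1, 2, 3, 1) -> finishes; pool += (2, 0, 1, 0) = (3, 2, 4, 1)
  proc-G needs (1, 0, 1, 1) <= (3, 2, 4, 1) -> finishes; pool += (1, 2, 0, 1) = (4, 4, 4, 2)
  proc-C needs (3, 1, 3, 2) <= (4, 4, 4, 2) -> finishes; pool += (1, 2, 0, 0) = (5, 6, 4, 2)
  proc-D needs (4, 6, 2, 2) <= (5, 6, 4, 2) -> finishes; pool += (1, 3, 1, 2) = (6, 9, 5, 4)


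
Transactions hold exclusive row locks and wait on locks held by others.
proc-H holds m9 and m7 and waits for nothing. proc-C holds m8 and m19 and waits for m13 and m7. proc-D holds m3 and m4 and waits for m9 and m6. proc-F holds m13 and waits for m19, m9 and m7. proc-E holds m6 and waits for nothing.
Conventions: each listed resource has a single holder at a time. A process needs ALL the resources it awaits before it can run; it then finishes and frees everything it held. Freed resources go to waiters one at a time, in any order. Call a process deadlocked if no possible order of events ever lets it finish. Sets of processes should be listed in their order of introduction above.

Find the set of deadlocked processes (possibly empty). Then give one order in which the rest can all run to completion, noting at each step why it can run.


Deadlocked: proc-C and proc-F.
Key observation: the knot is the closed ring of waits proc-C -> proc-F -> proc-C; no other process is dragged down with it.
The rest can finish in the order proc-E, proc-H, proc-D.
Verifying each step:
  proc-E waits on nothing -> runs at once and releases m6
  proc-H waits on nothing -> runs at once and releases m9 and m7
  proc-D: everything it awaited (m9 and m6) is free; runs, freeing m3 and m4


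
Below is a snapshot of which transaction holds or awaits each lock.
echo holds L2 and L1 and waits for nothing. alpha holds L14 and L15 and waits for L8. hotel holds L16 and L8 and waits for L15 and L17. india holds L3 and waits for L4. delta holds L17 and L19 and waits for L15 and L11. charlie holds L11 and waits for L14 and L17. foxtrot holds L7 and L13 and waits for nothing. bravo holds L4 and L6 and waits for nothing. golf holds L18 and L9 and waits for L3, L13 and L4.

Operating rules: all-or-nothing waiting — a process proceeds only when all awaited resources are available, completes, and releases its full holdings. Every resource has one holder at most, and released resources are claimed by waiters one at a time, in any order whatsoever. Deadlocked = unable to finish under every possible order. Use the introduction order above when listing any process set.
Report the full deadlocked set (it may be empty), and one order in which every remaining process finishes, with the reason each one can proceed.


Deadlocked set: alpha, hotel, delta and charlie.
Key observation: the waits loop around alpha -> hotel -> alpha with no way out; delta and charlie are caught in further circular waits.
A valid finishing order for the others: bravo, foxtrot, india, echo, golf.
Verifying each step:
  run bravo (it waits on nothing); releases L4 and L6
  run foxtrot (it waits on nothing); releases L7 and L13
  india waits on L4 — all released -> runs and releases L3
  run echo (it waits on nothing); releases L2 and L1
  golf waits on L3, L13 and L4 — all released -> runs and releases L18 and L9


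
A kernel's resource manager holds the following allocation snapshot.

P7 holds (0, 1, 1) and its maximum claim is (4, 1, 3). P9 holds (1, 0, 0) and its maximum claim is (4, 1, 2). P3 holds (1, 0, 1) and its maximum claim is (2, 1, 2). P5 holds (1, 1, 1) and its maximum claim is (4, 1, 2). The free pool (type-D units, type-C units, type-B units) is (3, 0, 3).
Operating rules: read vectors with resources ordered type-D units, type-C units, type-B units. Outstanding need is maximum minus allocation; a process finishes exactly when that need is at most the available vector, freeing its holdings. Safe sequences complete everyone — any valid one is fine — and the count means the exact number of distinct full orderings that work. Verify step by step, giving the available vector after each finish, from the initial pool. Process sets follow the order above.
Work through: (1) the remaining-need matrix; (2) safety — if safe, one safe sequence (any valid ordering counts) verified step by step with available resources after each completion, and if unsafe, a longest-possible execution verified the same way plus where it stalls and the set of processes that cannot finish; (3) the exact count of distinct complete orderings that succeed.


(1) Need matrix, components ordered type-D units, type-C units, type-B units:
  P7: (4, 0, 2)
  P9: (3, 1, 2)
  P3: (1, 1, 1)
  P5: (3, 0, 1)
(2) SAFE. One safe sequence: P5, P7, P9, P3.
Key observation: P5 marks the first exact bind of the order: its need (3, 0, 1) fits the free (3, 0, 3) with zero slack on a requested resource.
Step-by-step check:
  pool = (3, 0, 3)
  P5: need (3, 0, 1) fits (3, 0, 3); releases (1, 1, 1), pool now (4, 1, 4)
  P7: need (4, 0, 2) fits (4, 1, 4); releases (0, 1, 1), pool now (4, 2, 5)
  P9: need (3, 1, 2) fits (4, 2, 5); releases (1, 0, 0), pool now (5, 2, 5)
  P3: need (1, 1, 1) fits (5, 2, 5); releases (1, 0, 1), pool now (6, 2, 6)
(3) Precisely 6 of the possible complete orderings are safe sequences.


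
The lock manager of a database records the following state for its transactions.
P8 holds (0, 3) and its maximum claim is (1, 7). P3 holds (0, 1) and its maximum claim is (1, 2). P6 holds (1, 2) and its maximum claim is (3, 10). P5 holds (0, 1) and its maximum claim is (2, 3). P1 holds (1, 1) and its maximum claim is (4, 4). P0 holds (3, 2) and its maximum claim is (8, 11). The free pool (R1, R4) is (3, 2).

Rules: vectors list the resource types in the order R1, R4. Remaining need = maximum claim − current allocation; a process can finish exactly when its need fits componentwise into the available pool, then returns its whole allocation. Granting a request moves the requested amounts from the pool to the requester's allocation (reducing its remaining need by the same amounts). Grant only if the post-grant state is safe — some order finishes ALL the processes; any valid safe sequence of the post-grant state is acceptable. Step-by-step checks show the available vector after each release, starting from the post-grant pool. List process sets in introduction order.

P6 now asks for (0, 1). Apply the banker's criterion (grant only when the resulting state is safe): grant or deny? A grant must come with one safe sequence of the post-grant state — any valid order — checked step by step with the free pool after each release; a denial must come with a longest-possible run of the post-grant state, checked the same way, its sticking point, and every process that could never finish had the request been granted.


GRANT — the state after the grant stays safe, e.g. via P3, P5, P1, P8, P6, P0.
Key observation: granting shrinks the pool to (3, 1), yet P3 still fits and the chain goes through.
Check on the post-grant state, step by step:
  pool = (3, 1)
  P3 needs (1, 1) <= (3, 1) -> finishes; pool += (0, 1) = (3, 2)
  P5 needs (2, 2) <= (3, 2) -> finishes; pool += (0, 1) = (3, 3)
  P1 needs (3, 3) <= (3, 3) -> finishes; pool += (1, 1) = (4, 4)
  P8 needs (1, 4) <= (4, 4) -> finishes; pool += (0, 3) = (4, 7)
  P6 needs (2, 7) <= (4, 7) -> finishes; pool += (1, 3) = (5, 10)
  P0 needs (5, 9) <= (5, 10) -> finishes; pool += (3, 2) = (8, 12)


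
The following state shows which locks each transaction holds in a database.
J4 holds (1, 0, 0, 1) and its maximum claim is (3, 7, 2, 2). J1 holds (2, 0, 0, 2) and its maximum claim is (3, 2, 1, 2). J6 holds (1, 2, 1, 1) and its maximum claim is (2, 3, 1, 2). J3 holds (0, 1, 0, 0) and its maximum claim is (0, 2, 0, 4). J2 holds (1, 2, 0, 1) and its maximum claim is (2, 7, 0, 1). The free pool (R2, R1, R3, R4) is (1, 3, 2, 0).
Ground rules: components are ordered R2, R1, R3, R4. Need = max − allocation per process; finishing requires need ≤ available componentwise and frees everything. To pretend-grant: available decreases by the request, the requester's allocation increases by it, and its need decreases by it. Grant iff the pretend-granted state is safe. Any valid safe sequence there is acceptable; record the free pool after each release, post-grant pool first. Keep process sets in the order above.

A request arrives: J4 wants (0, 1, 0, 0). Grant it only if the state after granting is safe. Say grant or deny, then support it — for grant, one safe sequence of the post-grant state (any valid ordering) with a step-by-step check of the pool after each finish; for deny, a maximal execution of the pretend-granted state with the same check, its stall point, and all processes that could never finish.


DENY: after the grant no complete ordering would exist.
Key observation: after J1, J6 the pool peaks at (4, 4, 3, 3), and each blocked process is short somewhere: J4 on R1; J3 on R4; J2 on R1.
On the post-grant state, J1, J6 is a maximal run — nothing extends it. Verifying each step:
  pool = (1, 2, 2, 0)
  J1 needs (1, 2, 1, 0) <= (1, 2, 2, 0) -> finishes; pool += (2, 0, 0, 2) = (3, 2, 2, 2)
  J6 needs (1, 1, 0, 1) <= (3, 2, 2, 2) -> finishes; pool += (1, 2, 1, 1) = (4, 4, 3, 3)
  J4 still needs (2, 6, 2, 1) but only (4, 4, 3, 3) is free — short on R1
  J3 still needs (0, 1, 0, 4) but only (4, 4, 3, 3) is free — short on R4
  J2 still needs (1, 5, 0, 0) but only (4, 4, 3, 3) is free — short on R1
Processes that could never finish after the grant: J4, J3 and J2.


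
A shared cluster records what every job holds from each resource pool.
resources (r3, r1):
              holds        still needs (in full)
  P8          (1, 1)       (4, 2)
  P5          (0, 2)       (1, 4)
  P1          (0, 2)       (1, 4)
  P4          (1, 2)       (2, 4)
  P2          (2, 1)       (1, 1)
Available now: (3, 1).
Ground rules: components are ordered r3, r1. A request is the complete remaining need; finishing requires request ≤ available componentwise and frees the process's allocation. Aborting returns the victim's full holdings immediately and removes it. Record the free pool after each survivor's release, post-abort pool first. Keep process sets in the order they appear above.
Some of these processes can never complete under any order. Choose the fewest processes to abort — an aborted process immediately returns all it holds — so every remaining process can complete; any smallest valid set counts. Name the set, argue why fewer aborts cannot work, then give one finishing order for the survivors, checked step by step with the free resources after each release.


Minimum abort set: P4.
Key observation: the deadlocked P1 becomes finishable only because P4 released (1, 2); it completes at step 3 below.
Why nothing smaller works: aborting no one leaves the state deadlocked as given.
One survivor order: P2, P8, P1, P5. Check, step by step (post-abort pool first):
  pool = (4, 3)
  run P2 (needs (1, 1), free (4, 3)); after release of (2, 1) the pool is (6, 4)
  run P8 (needs (4, 2), free (6, 4)); after release of (1, 1) the pool is (7, 5)
  run P1 (needs (1, 4), free (7, 5)); after release of (0, 2) the pool is (7, 7)
  run P5 (needs (1, 4), free (7, 7)); after release of (0, 2) the pool is (7, 9)


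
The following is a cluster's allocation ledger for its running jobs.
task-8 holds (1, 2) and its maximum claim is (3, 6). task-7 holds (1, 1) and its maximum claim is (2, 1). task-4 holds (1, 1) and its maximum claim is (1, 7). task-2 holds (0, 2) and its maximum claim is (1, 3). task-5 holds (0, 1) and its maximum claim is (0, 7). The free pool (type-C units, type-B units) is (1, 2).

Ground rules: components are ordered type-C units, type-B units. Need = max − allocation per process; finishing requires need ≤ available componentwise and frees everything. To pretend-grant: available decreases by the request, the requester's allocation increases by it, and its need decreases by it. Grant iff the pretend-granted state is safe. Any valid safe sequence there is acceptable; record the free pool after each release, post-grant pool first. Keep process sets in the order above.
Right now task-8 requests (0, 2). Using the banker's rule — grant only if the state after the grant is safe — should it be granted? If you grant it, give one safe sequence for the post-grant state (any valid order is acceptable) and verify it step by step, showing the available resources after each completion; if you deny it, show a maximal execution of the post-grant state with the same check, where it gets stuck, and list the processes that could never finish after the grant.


GRANT. The post-grant state is safe; one safe sequence: task-7, task-2, task-8, task-4, task-5.
Key observation: the grant leaves (1, 0) free — enough for task-7, whose release restarts the cascade.
Step-by-step check of the post-grant state:
  pool = (1, 0)
  task-7 needs (1, 0) <= (1, 0) -> finishes; pool += (1, 1) = (2, 1)
  task-2 needs (1, 1) <= (2, 1) -> finishes; pool += (0, 2) = (2, 3)
  task-8 needs (2, 2) <= (2, 3) -> finishes; pool += (1, 4) = (3, 7)
  task-4 needs (0, 6) <= (3, 7) -> finishes; pool += (1, 1) = (4, 8)
  task-5 needs (0, 6) <= (4, 8) -> finishes; pool += (0, 1) = (4, 9)


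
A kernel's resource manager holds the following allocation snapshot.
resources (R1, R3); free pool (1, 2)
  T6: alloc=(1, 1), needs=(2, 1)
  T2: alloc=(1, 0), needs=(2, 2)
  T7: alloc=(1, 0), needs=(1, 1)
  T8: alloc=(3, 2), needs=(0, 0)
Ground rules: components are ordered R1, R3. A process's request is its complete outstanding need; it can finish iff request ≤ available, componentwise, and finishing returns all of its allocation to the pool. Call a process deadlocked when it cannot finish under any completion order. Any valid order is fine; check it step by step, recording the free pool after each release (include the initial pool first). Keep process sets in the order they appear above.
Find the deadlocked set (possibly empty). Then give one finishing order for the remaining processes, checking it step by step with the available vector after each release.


Nothing here is deadlocked.
Key observation: beginning at T8, releases accumulate fast enough that every process eventually fits.
A valid finishing order for the others: T8, T6, T7, T2. Verifying each step:
  pool = (1, 2)
  run T8 (needs (0, 0), free (1, 2)); after release of (3, 2) the pool is (4, 4)
  run T6 (needs (2, 1), free (4, 4)); after release of (1, 1) the pool is (5, 5)
  run T7 (needs (1, 1), free (5, 5)); after release of (1, 0) the pool is (6, 5)
  run T2 (needs (2, 2), free (6, 5)); after release of (1, 0) the pool is (7, 5)


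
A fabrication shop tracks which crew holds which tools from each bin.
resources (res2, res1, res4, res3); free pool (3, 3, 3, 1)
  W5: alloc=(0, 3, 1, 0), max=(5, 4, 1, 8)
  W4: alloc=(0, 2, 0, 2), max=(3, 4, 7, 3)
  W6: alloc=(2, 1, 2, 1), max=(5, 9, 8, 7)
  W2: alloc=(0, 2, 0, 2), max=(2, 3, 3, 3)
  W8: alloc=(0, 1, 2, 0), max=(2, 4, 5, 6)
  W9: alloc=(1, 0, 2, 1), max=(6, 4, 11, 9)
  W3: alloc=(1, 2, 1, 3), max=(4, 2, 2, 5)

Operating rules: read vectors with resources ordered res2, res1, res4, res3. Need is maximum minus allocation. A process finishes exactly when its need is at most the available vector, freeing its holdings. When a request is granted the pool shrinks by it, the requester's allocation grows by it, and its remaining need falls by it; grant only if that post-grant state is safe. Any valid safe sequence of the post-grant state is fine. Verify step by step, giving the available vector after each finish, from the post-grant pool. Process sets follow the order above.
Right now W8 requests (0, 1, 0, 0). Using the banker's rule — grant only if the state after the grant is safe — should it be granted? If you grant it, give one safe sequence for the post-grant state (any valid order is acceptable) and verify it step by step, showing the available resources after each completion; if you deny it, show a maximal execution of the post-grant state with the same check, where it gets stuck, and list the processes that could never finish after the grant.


GRANT: granting preserves safety; a valid post-grant sequence is W2, W3, W8, W6, W4, W5, W9.
Key observation: granting shrinks the pool to (3, 2, 3, 1), yet W2 still fits and the chain goes through.
Verifying the post-grant state step by step:
  pool = (3, 2, 3, 1)
  run W2 (needs (2, 1, 3, 1), free (3, 2, 3, 1)); after release of (0, 2, 0, 2) the pool is (3, 4, 3, 3)
  run W3 (needs (3, 0, 1, 2), free (3, 4, 3, 3)); after release of (1, 2, 1, 3) the pool is (4, 6, 4, 6)
  run W8 (needs (2, 2, 3, 6), free (4, 6, 4, 6)); after release of (0, 2, 2, 0) the pool is (4, 8, 6, 6)
  run W6 (needs (3, 8, 6, 6), free (4, 8, 6, 6)); after release of (2, 1, 2, 1) the pool is (6, 9, 8, 7)
  run W4 (needs (3, 2, 7, 1), free (6, 9, 8, 7)); after release of (0, 2, 0, 2) the pool is (6, 11, 8, 9)
  run W5 (needs (5, 1, 0, 8), free (6, 11, 8, 9)); after release of (0, 3, 1, 0) the pool is (6, 14, 9, 9)
  run W9 (needs (5, 4, 9, 8), free (6, 14, 9, 9)); after release of (1, 0, 2, 1) the pool is (7, 14, 11, 10)


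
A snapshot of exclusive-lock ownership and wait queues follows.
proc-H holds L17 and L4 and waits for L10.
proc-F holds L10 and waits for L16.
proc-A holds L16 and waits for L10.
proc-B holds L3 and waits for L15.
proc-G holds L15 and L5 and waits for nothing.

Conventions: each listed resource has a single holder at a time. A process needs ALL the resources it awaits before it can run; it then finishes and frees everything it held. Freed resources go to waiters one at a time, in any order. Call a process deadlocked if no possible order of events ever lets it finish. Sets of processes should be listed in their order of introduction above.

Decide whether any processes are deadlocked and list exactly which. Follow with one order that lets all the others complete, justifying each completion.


Deadlocked: proc-H, proc-F and proc-A.
Key observation: the loop proc-F -> proc-A -> proc-F blocks itself forever; proc-H waits into the deadlock from upstream.
The rest can finish in the order proc-G, proc-B.
Check, step by step:
  proc-G: no waits; runs immediately, freeing L15 and L5
  proc-B: everything it awaited (L15) is free; runs, freeing L3
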